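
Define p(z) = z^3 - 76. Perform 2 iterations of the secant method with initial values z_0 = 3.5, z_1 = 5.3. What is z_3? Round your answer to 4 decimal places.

4.1979

p(3.5) = -33.125000, p(5.3) = 72.877000
z_2 = 5.300000 − 72.877000·(5.300000 − 3.500000) / (72.877000 − (-33.125000)) = 5.300000 − (131.178600)/(106.002000) = 4.062489
p(4.062489) = -8.953406
z_3 = 4.062489 − (-8.953406)·(4.062489 − 5.300000) / (-8.953406 − 72.877000) = 4.062489 − (11.079935)/(-81.830406) = 4.197891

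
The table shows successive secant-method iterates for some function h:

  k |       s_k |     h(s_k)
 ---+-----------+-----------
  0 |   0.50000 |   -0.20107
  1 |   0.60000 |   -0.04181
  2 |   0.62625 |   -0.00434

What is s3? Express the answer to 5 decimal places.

s3 = 0.62625 − (-0.00434)·(0.62625 − 0.60000) / (-0.00434 − (-0.04181))
   = 0.62625 − (-0.0001139)/(0.0374700) = 0.6292904

0.62929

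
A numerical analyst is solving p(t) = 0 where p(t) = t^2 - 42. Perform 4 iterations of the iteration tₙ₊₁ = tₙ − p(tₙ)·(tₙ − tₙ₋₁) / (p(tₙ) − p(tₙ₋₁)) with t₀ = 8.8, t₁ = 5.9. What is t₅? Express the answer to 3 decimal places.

p(8.8) = 35.44000, p(5.9) = -7.19000
t₂ = 5.90000 − (-7.19000)·(5.90000 − 8.80000) / (-7.19000 − 35.44000) = 5.90000 − (20.85100)/(-42.63000) = 6.38912
p(6.38912) = -1.17920
t₃ = 6.38912 − (-1.17920)·(6.38912 − 5.90000) / (-1.17920 − (-7.19000)) = 6.38912 − (-0.57677)/(6.01080) = 6.48507
p(6.48507) = 0.05614
t₄ = 6.48507 − 0.05614·(6.48507 − 6.38912) / (0.05614 − (-1.17920)) = 6.48507 − (0.00539)/(1.23534) = 6.48071
p(6.48071) = -0.00040
t₅ = 6.48071 − (-0.00040)·(6.48071 − 6.48507) / (-0.00040 − 0.05614) = 6.48071 − (0.00000)/(-0.05654) = 6.48074

6.481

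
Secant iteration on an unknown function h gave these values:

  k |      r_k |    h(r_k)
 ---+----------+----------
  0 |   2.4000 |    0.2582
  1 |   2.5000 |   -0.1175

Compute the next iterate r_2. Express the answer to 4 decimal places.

2.4687

r_2 = 2.5000 − (-0.1175)·(2.5000 − 2.4000) / (-0.1175 − 0.2582)
   = 2.5000 − (-0.011750)/(-0.375700) = 2.468725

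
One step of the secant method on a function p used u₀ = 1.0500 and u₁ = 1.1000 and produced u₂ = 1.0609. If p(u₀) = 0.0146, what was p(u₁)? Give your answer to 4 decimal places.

-0.0524

The secant line through (1.0500, 0.0146) and (1.1000, p(u₁)) crosses zero at u₂ = 1.0609.
So (1.0500, 0.0146), (1.1000, p(u₁)), (1.0609, 0) are collinear:
p(u₁) = 0.0146 · (1.1000 − 1.0609) / (1.0500 − 1.0609) = 0.0146 · (0.039100)/(-0.010900) = -0.052372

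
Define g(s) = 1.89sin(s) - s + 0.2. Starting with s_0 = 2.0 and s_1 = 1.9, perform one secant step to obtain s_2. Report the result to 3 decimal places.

g(2.0) = -0.08143, g(1.9) = 0.08851
s_2 = 1.90000 − 0.08851·(1.90000 − 2.00000) / (0.08851 − (-0.08143)) = 1.90000 − (-0.00885)/(0.16994) = 1.95208

1.952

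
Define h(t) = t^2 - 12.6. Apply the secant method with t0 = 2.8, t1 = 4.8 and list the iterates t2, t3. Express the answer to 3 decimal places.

3.426, 3.531

h(2.8) = -4.76000, h(4.8) = 10.44000
t2 = 4.80000 − 10.44000·(4.80000 − 2.80000) / (10.44000 − (-4.76000)) = 4.80000 − (20.88000)/(15.20000) = 3.42632
h(3.42632) = -0.86036
t3 = 3.42632 − (-0.86036)·(3.42632 − 4.80000) / (-0.86036 − 10.44000) = 3.42632 − (1.18186)/(-11.30036) = 3.53090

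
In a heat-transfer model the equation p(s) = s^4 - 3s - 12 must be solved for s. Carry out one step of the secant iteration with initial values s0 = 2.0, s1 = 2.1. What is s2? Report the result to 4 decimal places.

p(2.0) = -2.000000, p(2.1) = 1.148100
s2 = 2.100000 − 1.148100·(2.100000 − 2.000000) / (1.148100 − (-2.000000)) = 2.100000 − (0.114810)/(3.148100) = 2.063530

2.0635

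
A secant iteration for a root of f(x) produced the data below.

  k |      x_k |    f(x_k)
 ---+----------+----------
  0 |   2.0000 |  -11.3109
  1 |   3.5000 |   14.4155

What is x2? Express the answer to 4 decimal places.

2.6595

x2 = 3.5000 − 14.4155·(3.5000 − 2.0000) / (14.4155 − (-11.3109))
   = 3.5000 − (21.623250)/(25.726400) = 2.659492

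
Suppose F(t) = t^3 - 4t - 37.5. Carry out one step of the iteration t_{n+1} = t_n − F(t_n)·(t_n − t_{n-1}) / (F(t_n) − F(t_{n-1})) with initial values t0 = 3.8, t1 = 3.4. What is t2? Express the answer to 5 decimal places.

F(3.8) = 2.1720000, F(3.4) = -11.7960000
t2 = 3.4000000 − (-11.7960000)·(3.4000000 − 3.8000000) / (-11.7960000 − 2.1720000) = 3.4000000 − (4.7184000)/(-13.9680000) = 3.7378007

3.73780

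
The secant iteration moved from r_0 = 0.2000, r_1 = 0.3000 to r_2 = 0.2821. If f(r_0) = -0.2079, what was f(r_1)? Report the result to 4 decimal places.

The secant line through (0.2000, -0.2079) and (0.3000, f(r_1)) crosses zero at r_2 = 0.2821.
So (0.2000, -0.2079), (0.3000, f(r_1)), (0.2821, 0) are collinear:
f(r_1) = -0.2079 · (0.3000 − 0.2821) / (0.2000 − 0.2821) = -0.2079 · (0.017900)/(-0.082100) = 0.045328

0.0453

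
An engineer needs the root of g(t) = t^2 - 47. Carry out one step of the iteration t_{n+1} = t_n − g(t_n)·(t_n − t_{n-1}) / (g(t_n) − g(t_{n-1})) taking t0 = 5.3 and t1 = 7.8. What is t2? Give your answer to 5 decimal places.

g(5.3) = -18.9100000, g(7.8) = 13.8400000
t2 = 7.8000000 − 13.8400000·(7.8000000 − 5.3000000) / (13.8400000 − (-18.9100000)) = 7.8000000 − (34.6000000)/(32.7500000) = 6.7435115

6.74351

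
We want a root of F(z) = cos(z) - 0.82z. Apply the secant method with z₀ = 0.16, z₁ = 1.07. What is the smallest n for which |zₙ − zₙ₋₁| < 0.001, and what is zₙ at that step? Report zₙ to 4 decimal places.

F(0.16) = 0.856027, F(1.07) = -0.397276
z₂ = 1.070000 − (-0.397276)·(0.910000)/(-1.253303) = 0.781545;  |Δ| = 0.288455
F(0.781545) = 0.068959
z₃ = 0.781545 − 0.068959·(-0.288455)/(0.466234) = 0.824209;  |Δ| = 0.042664
F(0.824209) = 0.003286
z₄ = 0.824209 − 0.003286·(0.042664)/(-0.065673) = 0.826344;  |Δ| = 0.002135
F(0.826344) = -0.000033
z₅ = 0.826344 − (-0.000033)·(0.002135)/(-0.003319) = 0.826323;  |Δ| = 0.000021
|z₅ − z₄| = 0.000021 < 0.001

n = 5, zₙ = 0.8263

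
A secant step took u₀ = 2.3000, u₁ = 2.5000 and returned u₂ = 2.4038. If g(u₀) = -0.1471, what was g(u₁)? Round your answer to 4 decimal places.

0.1363

The secant line through (2.3000, -0.1471) and (2.5000, g(u₁)) crosses zero at u₂ = 2.4038.
So (2.3000, -0.1471), (2.5000, g(u₁)), (2.4038, 0) are collinear:
g(u₁) = -0.1471 · (2.5000 − 2.4038) / (2.3000 − 2.4038) = -0.1471 · (0.096200)/(-0.103800) = 0.136330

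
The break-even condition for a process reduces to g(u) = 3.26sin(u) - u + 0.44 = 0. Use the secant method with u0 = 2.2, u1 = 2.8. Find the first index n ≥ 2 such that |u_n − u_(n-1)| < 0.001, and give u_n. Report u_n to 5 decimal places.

n = 5, u_n = 2.46957

g(2.2) = 0.8756983, g(2.8) = -1.2679386
u2 = 2.8000000 − (-1.2679386)·(0.6000000)/(-2.1436369) = 2.4451063;  |Δ| = 0.3548937
g(2.4451063) = 0.0862694
u3 = 2.4451063 − 0.0862694·(-0.3548937)/(1.3542081) = 2.4677147;  |Δ| = 0.0226084
g(2.4677147) = 0.0065934
u4 = 2.4677147 − 0.0065934·(0.0226084)/(-0.0796760) = 2.4695856;  |Δ| = 0.0018709
g(2.4695856) = -0.0000470
u5 = 2.4695856 − (-0.0000470)·(0.0018709)/(-0.0066404) = 2.4695724;  |Δ| = 0.0000132
|u5 − u4| = 0.0000132 < 0.001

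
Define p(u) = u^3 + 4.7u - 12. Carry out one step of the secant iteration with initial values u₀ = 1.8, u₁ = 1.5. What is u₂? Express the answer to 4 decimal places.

1.6222

p(1.8) = 2.292000, p(1.5) = -1.575000
u₂ = 1.500000 − (-1.575000)·(1.500000 − 1.800000) / (-1.575000 − 2.292000) = 1.500000 − (0.472500)/(-3.867000) = 1.622188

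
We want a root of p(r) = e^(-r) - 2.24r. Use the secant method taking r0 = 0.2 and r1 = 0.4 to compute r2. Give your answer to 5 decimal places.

p(0.2) = 0.3707308, p(0.4) = -0.2256800
r2 = 0.4000000 − (-0.2256800)·(0.4000000 − 0.2000000) / (-0.2256800 − 0.3707308) = 0.4000000 − (-0.0451360)/(-0.5964107) = 0.3243206

0.32432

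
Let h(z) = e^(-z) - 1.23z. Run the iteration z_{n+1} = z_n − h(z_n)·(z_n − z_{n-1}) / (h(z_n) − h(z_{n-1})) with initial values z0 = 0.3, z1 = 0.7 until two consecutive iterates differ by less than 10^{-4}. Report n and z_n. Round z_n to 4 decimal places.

h(0.3) = 0.371818, h(0.7) = -0.364415
z2 = 0.700000 − (-0.364415)·(0.400000)/(-0.736233) = 0.502011;  |Δ| = 0.197989
h(0.502011) = -0.012162
z3 = 0.502011 − (-0.012162)·(-0.197989)/(0.352253) = 0.495176;  |Δ| = 0.006836
h(0.495176) = 0.000398
z4 = 0.495176 − 0.000398·(-0.006836)/(0.012560) = 0.495392;  |Δ| = 0.000217
h(0.495392) = 0.000000
z5 = 0.495392 − 0.000000·(0.000217)/(-0.000398) = 0.495392;  |Δ| = 0.000000
|z5 − z4| = 0.000000 < 10^{-4}

n = 5, z_n = 0.4954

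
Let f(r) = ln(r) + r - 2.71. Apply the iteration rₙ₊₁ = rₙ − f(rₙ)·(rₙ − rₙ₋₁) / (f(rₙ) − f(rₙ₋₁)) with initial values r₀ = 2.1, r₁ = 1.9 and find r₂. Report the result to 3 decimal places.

2.012

f(2.1) = 0.13194, f(1.9) = -0.16815
r₂ = 1.90000 − (-0.16815)·(1.90000 − 2.10000) / (-0.16815 − 0.13194) = 1.90000 − (0.03363)/(-0.30008) = 2.01207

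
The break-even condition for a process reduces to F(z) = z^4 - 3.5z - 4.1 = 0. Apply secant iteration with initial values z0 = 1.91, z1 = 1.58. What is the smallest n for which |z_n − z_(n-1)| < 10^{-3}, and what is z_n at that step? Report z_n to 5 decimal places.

n = 5, z_n = 1.79505

F(1.91) = 2.5236336, F(1.58) = -3.3979870
z2 = 1.5800000 − (-3.3979870)·(-0.3300000)/(-5.9216206) = 1.7693630;  |Δ| = 0.1893630
F(1.7693630) = -0.4918301
z3 = 1.7693630 − (-0.4918301)·(0.1893630)/(2.9061569) = 1.8014103;  |Δ| = 0.0320473
F(1.8014103) = 0.1256012
z4 = 1.8014103 − 0.1256012·(0.0320473)/(0.6174314) = 1.7948910;  |Δ| = 0.0065192
F(1.7948910) = -0.0031943
z5 = 1.7948910 − (-0.0031943)·(-0.0065192)/(-0.1287955) = 1.7950527;  |Δ| = 0.0001617
|z5 − z4| = 0.0001617 < 10^{-3}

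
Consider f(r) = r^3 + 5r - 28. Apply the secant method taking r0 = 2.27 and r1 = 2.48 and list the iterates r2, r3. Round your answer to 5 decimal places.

f(2.27) = -4.9529170, f(2.48) = -0.3470080
r2 = 2.4800000 − (-0.3470080)·(2.4800000 − 2.2700000) / (-0.3470080 − (-4.9529170)) = 2.4800000 − (-0.0728717)/(4.6059090) = 2.4958213
f(2.4958213) = 0.0258879
r3 = 2.4958213 − 0.0258879·(2.4958213 − 2.4800000) / (0.0258879 − (-0.3470080)) = 2.4958213 − (0.0004096)/(0.3728959) = 2.4947230

2.49582, 2.49472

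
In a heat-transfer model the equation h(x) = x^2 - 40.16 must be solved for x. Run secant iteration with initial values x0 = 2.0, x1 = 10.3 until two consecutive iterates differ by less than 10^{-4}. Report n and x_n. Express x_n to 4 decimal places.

n = 7, x_n = 6.3372

h(2.0) = -36.160000, h(10.3) = 65.930000
x2 = 10.300000 − 65.930000·(8.300000)/(102.090000) = 4.939837;  |Δ| = 5.360163
h(4.939837) = -15.758006
x3 = 4.939837 − (-15.758006)·(-5.360163)/(-81.688006) = 5.973838;  |Δ| = 1.034001
h(5.973838) = -4.473255
x4 = 5.973838 − (-4.473255)·(1.034001)/(11.284751) = 6.383714;  |Δ| = 0.409876
h(6.383714) = 0.591811
x5 = 6.383714 − 0.591811·(0.409876)/(5.065066) = 6.335824;  |Δ| = 0.047891
h(6.335824) = -0.017336
x6 = 6.335824 − (-0.017336)·(-0.047891)/(-0.609146) = 6.337187;  |Δ| = 0.001363
h(6.337187) = -0.000063
x7 = 6.337187 − (-0.000063)·(0.001363)/(0.017272) = 6.337192;  |Δ| = 0.000005
|x7 − x6| = 0.000005 < 10^{-4}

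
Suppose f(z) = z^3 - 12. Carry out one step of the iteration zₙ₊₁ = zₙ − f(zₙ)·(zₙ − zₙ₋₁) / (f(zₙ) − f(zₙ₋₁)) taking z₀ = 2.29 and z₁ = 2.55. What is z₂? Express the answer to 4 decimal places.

2.2895

f(2.29) = 0.008989, f(2.55) = 4.581375
z₂ = 2.550000 − 4.581375·(2.550000 − 2.290000) / (4.581375 − 0.008989) = 2.550000 − (1.191157)/(4.572386) = 2.289489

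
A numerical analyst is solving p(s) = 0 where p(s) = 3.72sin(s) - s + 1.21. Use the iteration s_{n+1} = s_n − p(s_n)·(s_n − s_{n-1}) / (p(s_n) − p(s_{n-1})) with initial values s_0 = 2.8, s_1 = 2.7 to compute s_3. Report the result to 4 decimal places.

2.7228

p(2.8) = -0.343844, p(2.7) = 0.099853
s_2 = 2.700000 − 0.099853·(2.700000 − 2.800000) / (0.099853 − (-0.343844)) = 2.700000 − (-0.009985)/(0.443697) = 2.722505
p(2.722505) = 0.001265
s_3 = 2.722505 − 0.001265·(2.722505 − 2.700000) / (0.001265 − 0.099853) = 2.722505 − (0.000028)/(-0.098588) = 2.722794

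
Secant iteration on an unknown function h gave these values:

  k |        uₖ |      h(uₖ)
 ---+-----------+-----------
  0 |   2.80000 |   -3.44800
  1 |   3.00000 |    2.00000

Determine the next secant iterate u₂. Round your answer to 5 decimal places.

2.92658

u₂ = 3.00000 − 2.00000·(3.00000 − 2.80000) / (2.00000 − (-3.44800))
   = 3.00000 − (0.4000000)/(5.4480000) = 2.9265786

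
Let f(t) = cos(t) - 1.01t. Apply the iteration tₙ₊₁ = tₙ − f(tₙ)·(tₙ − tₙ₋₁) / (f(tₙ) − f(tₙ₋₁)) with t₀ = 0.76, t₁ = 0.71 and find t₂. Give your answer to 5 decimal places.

0.73455

f(0.76) = -0.0427640, f(0.71) = 0.0412619
t₂ = 0.7100000 − 0.0412619·(0.7100000 − 0.7600000) / (0.0412619 − (-0.0427640)) = 0.7100000 − (-0.0020631)/(0.0840259) = 0.7345531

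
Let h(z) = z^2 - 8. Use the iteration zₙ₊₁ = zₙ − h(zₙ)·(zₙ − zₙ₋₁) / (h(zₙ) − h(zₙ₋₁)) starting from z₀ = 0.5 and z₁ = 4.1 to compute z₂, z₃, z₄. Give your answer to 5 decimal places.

2.18478, 2.69820, 2.84559

h(0.5) = -7.7500000, h(4.1) = 8.8100000
z₂ = 4.1000000 − 8.8100000·(4.1000000 − 0.5000000) / (8.8100000 − (-7.7500000)) = 4.1000000 − (31.7160000)/(16.5600000) = 2.1847826
h(2.1847826) = -3.2267250
z₃ = 2.1847826 − (-3.2267250)·(2.1847826 − 4.1000000) / (-3.2267250 − 8.8100000) = 2.1847826 − (6.1798797)/(-12.0367250) = 2.6982013
h(2.6982013) = -0.7197097
z₄ = 2.6982013 − (-0.7197097)·(2.6982013 − 2.1847826) / (-0.7197097 − (-3.2267250)) = 2.6982013 − (-0.3695124)/(2.5070153) = 2.8455927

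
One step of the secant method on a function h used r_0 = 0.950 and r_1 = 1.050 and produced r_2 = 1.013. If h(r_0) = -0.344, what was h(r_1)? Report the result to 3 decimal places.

0.202

The secant line through (0.950, -0.344) and (1.050, h(r_1)) crosses zero at r_2 = 1.013.
So (0.950, -0.344), (1.050, h(r_1)), (1.013, 0) are collinear:
h(r_1) = -0.344 · (1.050 − 1.013) / (0.950 − 1.013) = -0.344 · (0.03700)/(-0.06300) = 0.20203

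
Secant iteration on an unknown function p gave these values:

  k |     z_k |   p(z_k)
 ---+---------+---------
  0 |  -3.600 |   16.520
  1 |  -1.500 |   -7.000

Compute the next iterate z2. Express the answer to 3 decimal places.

z2 = -1.500 − (-7.000)·(-1.500 − (-3.600)) / (-7.000 − 16.520)
   = -1.500 − (-14.70000)/(-23.52000) = -2.12500

-2.125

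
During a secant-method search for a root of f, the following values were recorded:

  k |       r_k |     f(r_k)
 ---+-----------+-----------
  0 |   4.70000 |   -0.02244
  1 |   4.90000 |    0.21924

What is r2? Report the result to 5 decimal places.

r2 = 4.90000 − 0.21924·(4.90000 − 4.70000) / (0.21924 − (-0.02244))
   = 4.90000 − (0.0438480)/(0.2416800) = 4.7185700

4.71857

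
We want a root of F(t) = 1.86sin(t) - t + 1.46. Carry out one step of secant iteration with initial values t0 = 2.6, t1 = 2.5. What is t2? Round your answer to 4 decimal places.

2.5288

F(2.6) = -0.181167, F(2.5) = 0.073158
t2 = 2.500000 − 0.073158·(2.500000 − 2.600000) / (0.073158 − (-0.181167)) = 2.500000 − (-0.007316)/(0.254326) = 2.528766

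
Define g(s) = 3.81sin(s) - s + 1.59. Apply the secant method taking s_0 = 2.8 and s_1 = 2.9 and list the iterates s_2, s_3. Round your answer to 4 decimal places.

g(2.8) = 0.066305, g(2.9) = -0.398460
s_2 = 2.900000 − (-0.398460)·(2.900000 − 2.800000) / (-0.398460 − 0.066305) = 2.900000 − (-0.039846)/(-0.464765) = 2.814266
g(2.814266) = 0.000696
s_3 = 2.814266 − 0.000696·(2.814266 − 2.900000) / (0.000696 − (-0.398460)) = 2.814266 − (-0.000060)/(0.399156) = 2.814416

2.8143, 2.8144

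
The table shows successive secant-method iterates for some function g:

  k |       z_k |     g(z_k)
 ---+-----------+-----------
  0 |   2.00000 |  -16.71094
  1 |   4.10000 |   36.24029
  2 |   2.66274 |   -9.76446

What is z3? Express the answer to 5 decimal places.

2.96780

z3 = 2.66274 − (-9.76446)·(2.66274 − 4.10000) / (-9.76446 − 36.24029)
   = 2.66274 − (14.0340678)/(-46.0047500) = 2.9677969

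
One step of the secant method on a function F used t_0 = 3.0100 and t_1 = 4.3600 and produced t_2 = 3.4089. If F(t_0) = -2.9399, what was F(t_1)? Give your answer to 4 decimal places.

The secant line through (3.0100, -2.9399) and (4.3600, F(t_1)) crosses zero at t_2 = 3.4089.
So (3.0100, -2.9399), (4.3600, F(t_1)), (3.4089, 0) are collinear:
F(t_1) = -2.9399 · (4.3600 − 3.4089) / (3.0100 − 3.4089) = -2.9399 · (0.951100)/(-0.398900) = 7.009624

7.0096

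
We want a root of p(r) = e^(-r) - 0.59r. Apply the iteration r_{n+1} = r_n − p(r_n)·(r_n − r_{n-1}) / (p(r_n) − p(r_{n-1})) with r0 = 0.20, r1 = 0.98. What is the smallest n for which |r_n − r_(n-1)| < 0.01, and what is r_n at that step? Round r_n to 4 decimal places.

n = 4, r_n = 0.7783

p(0.20) = 0.700731, p(0.98) = -0.202889
r2 = 0.980000 − (-0.202889)·(0.780000)/(-0.903620) = 0.804867;  |Δ| = 0.175133
p(0.804867) = -0.027724
r3 = 0.804867 − (-0.027724)·(-0.175133)/(0.175164) = 0.777148;  |Δ| = 0.027719
p(0.777148) = 0.001198
r4 = 0.777148 − 0.001198·(-0.027719)/(0.028923) = 0.778296;  |Δ| = 0.001148
|r4 − r3| = 0.001148 < 0.01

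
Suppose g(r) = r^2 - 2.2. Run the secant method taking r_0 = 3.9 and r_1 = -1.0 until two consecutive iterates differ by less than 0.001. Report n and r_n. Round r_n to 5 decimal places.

g(3.9) = 13.0100000, g(-1.0) = -1.2000000
r_2 = -1.0000000 − (-1.2000000)·(-4.9000000)/(-14.2100000) = -0.5862069;  |Δ| = 0.4137931
g(-0.5862069) = -1.8563615
r_3 = -0.5862069 − (-1.8563615)·(0.4137931)/(-0.6563615) = -1.7565217;  |Δ| = 1.1703148
g(-1.7565217) = 0.8853686
r_4 = -1.7565217 − 0.8853686·(-1.1703148)/(2.7417301) = -1.3785998;  |Δ| = 0.3779220
g(-1.3785998) = -0.2994627
r_5 = -1.3785998 − (-0.2994627)·(0.3779220)/(-1.1848313) = -1.4741185;  |Δ| = 0.0955187
g(-1.4741185) = -0.0269748
r_6 = -1.4741185 − (-0.0269748)·(-0.0955187)/(0.2724879) = -1.4835743;  |Δ| = 0.0094558
g(-1.4835743) = 0.0009926
r_7 = -1.4835743 − 0.0009926·(-0.0094558)/(0.0279674) = -1.4832387;  |Δ| = 0.0003356
|r_7 − r_6| = 0.0003356 < 0.001

n = 7, r_n = -1.48324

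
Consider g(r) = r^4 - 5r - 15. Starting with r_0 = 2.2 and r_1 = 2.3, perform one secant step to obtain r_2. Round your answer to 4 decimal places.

2.2634

g(2.2) = -2.574400, g(2.3) = 1.484100
r_2 = 2.300000 − 1.484100·(2.300000 − 2.200000) / (1.484100 − (-2.574400)) = 2.300000 − (0.148410)/(4.058500) = 2.263432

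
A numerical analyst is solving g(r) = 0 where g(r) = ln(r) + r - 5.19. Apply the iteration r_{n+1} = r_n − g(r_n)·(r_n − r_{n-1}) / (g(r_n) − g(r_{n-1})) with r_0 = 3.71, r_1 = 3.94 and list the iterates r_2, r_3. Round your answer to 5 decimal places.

g(3.71) = -0.1689681, g(3.94) = 0.1211807
r_2 = 3.9400000 − 0.1211807·(3.9400000 − 3.7100000) / (0.1211807 − (-0.1689681)) = 3.9400000 − (0.0278716)/(0.2901488) = 3.8439405
g(3.8439405) = 0.0004385
r_3 = 3.8439405 − 0.0004385·(3.8439405 − 3.9400000) / (0.0004385 − 0.1211807) = 3.8439405 − (-0.0000421)/(-0.1207423) = 3.8435916

3.84394, 3.84359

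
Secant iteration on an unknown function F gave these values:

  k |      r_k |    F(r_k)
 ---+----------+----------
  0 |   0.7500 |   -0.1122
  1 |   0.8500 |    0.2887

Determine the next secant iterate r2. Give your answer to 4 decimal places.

r2 = 0.8500 − 0.2887·(0.8500 − 0.7500) / (0.2887 − (-0.1122))
   = 0.8500 − (0.028870)/(0.400900) = 0.777987

0.7780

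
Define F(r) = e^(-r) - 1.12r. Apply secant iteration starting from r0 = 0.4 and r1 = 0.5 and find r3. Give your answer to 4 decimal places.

0.5271

F(0.4) = 0.222320, F(0.5) = 0.046531
r2 = 0.500000 − 0.046531·(0.500000 − 0.400000) / (0.046531 − 0.222320) = 0.500000 − (0.004653)/(-0.175789) = 0.526470
F(0.526470) = 0.001041
r3 = 0.526470 − 0.001041·(0.526470 − 0.500000) / (0.001041 − 0.046531) = 0.526470 − (0.000028)/(-0.045490) = 0.527075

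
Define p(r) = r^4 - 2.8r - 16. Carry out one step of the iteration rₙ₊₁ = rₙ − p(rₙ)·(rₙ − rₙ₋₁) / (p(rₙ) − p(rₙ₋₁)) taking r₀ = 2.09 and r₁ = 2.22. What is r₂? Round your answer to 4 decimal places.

p(2.09) = -2.771702, p(2.22) = 2.073127
r₂ = 2.220000 − 2.073127·(2.220000 − 2.090000) / (2.073127 − (-2.771702)) = 2.220000 − (0.269506)/(4.844829) = 2.164372

2.1644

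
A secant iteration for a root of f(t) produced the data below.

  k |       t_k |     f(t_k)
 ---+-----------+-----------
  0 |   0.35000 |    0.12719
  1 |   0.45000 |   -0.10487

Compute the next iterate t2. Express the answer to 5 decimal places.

0.40481

t2 = 0.45000 − (-0.10487)·(0.45000 − 0.35000) / (-0.10487 − 0.12719)
   = 0.45000 − (-0.0104870)/(-0.2320600) = 0.4048091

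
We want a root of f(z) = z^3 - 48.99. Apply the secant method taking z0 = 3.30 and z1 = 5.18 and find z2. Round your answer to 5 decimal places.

3.53812

f(3.30) = -13.0530000, f(5.18) = 90.0018320
z2 = 5.1800000 − 90.0018320·(5.1800000 − 3.3000000) / (90.0018320 − (-13.0530000)) = 5.1800000 − (169.2034442)/(103.0548320) = 3.5381222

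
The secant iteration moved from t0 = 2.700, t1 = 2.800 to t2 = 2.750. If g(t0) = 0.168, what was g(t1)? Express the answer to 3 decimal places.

The secant line through (2.700, 0.168) and (2.800, g(t1)) crosses zero at t2 = 2.750.
So (2.700, 0.168), (2.800, g(t1)), (2.750, 0) are collinear:
g(t1) = 0.168 · (2.800 − 2.750) / (2.700 − 2.750) = 0.168 · (0.05000)/(-0.05000) = -0.16800

-0.168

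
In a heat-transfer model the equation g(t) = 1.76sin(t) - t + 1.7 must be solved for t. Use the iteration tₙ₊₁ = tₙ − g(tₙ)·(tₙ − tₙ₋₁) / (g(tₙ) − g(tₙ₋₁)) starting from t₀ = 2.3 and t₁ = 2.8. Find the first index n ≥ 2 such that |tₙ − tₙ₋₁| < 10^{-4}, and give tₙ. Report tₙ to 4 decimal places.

g(2.3) = 0.712441, g(2.8) = -0.510421
t₂ = 2.800000 − (-0.510421)·(0.500000)/(-1.222862) = 2.591301;  |Δ| = 0.208699
g(2.591301) = 0.029067
t₃ = 2.591301 − 0.029067·(-0.208699)/(0.539488) = 2.602545;  |Δ| = 0.011244
g(2.602545) = 0.000896
t₄ = 2.602545 − 0.000896·(0.011244)/(-0.028171) = 2.602903;  |Δ| = 0.000358
g(2.602903) = -0.000002
t₅ = 2.602903 − (-0.000002)·(0.000358)/(-0.000898) = 2.602902;  |Δ| = 0.000001
|t₅ − t₄| = 0.000001 < 10^{-4}

n = 5, tₙ = 2.6029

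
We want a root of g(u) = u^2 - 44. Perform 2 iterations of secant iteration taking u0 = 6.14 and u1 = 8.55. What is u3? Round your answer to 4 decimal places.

g(6.14) = -6.300400, g(8.55) = 29.102500
u2 = 8.550000 − 29.102500·(8.550000 − 6.140000) / (29.102500 − (-6.300400)) = 8.550000 − (70.137025)/(35.402900) = 6.568890
g(6.568890) = -0.849679
u3 = 6.568890 − (-0.849679)·(6.568890 − 8.550000) / (-0.849679 − 29.102500) = 6.568890 − (1.683307)/(-29.952179) = 6.625090

6.6251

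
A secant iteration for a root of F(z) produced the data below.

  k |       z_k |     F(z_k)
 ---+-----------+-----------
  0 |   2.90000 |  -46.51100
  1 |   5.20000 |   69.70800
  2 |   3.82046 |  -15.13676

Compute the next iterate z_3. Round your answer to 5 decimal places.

z_3 = 3.82046 − (-15.13676)·(3.82046 − 5.20000) / (-15.13676 − 69.70800)
   = 3.82046 − (20.8817659)/(-84.8447600) = 4.0665773

4.06658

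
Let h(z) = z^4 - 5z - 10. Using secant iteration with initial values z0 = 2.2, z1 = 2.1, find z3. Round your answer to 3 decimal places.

h(2.2) = 2.42560, h(2.1) = -1.05190
z2 = 2.10000 − (-1.05190)·(2.10000 − 2.20000) / (-1.05190 − 2.42560) = 2.10000 − (0.10519)/(-3.47750) = 2.13025
h(2.13025) = -0.05817
z3 = 2.13025 − (-0.05817)·(2.13025 − 2.10000) / (-0.05817 − (-1.05190)) = 2.13025 − (-0.00176)/(0.99373) = 2.13202

2.132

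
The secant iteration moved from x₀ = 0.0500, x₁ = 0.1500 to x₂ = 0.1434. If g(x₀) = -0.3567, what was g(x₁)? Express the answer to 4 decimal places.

The secant line through (0.0500, -0.3567) and (0.1500, g(x₁)) crosses zero at x₂ = 0.1434.
So (0.0500, -0.3567), (0.1500, g(x₁)), (0.1434, 0) are collinear:
g(x₁) = -0.3567 · (0.1500 − 0.1434) / (0.0500 − 0.1434) = -0.3567 · (0.006600)/(-0.093400) = 0.025206

0.0252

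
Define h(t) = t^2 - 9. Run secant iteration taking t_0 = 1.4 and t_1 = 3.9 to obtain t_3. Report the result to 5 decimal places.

h(1.4) = -7.0400000, h(3.9) = 6.2100000
t_2 = 3.9000000 − 6.2100000·(3.9000000 − 1.4000000) / (6.2100000 − (-7.0400000)) = 3.9000000 − (15.5250000)/(13.2500000) = 2.7283019
h(2.7283019) = -1.5563688
t_3 = 2.7283019 − (-1.5563688)·(2.7283019 − 3.9000000) / (-1.5563688 − 6.2100000) = 2.7283019 − (1.8235944)/(-7.7663688) = 2.9631085

2.96311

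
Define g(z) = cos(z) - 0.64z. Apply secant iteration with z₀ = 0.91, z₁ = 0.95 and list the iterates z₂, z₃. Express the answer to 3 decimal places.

g(0.91) = 0.03135, g(0.95) = -0.02632
z₂ = 0.95000 − (-0.02632)·(0.95000 − 0.91000) / (-0.02632 − 0.03135) = 0.95000 − (-0.00105)/(-0.05766) = 0.93174
g(0.93174) = 0.00012
z₃ = 0.93174 − 0.00012·(0.93174 − 0.95000) / (0.00012 − (-0.02632)) = 0.93174 − (0.00000)/(0.02644) = 0.93183

0.932, 0.932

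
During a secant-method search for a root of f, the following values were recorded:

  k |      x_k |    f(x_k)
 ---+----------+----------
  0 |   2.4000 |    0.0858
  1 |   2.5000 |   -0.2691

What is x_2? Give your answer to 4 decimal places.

2.4242

x_2 = 2.5000 − (-0.2691)·(2.5000 − 2.4000) / (-0.2691 − 0.0858)
   = 2.5000 − (-0.026910)/(-0.354900) = 2.424176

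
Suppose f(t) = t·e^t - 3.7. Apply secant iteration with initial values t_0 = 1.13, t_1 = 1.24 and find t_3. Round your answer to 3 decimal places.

1.160

f(1.13) = -0.20191, f(1.24) = 0.58496
t_2 = 1.24000 − 0.58496·(1.24000 − 1.13000) / (0.58496 − (-0.20191)) = 1.24000 − (0.06435)/(0.78687) = 1.15823
f(1.15823) = -0.01189
t_3 = 1.15823 − (-0.01189)·(1.15823 − 1.24000) / (-0.01189 − 0.58496) = 1.15823 − (0.00097)/(-0.59685) = 1.15985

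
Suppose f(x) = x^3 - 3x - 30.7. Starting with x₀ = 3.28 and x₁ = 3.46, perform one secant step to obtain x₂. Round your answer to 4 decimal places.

f(3.28) = -5.252448, f(3.46) = 0.341736
x₂ = 3.460000 − 0.341736·(3.460000 − 3.280000) / (0.341736 − (-5.252448)) = 3.460000 − (0.061512)/(5.594184) = 3.449004

3.4490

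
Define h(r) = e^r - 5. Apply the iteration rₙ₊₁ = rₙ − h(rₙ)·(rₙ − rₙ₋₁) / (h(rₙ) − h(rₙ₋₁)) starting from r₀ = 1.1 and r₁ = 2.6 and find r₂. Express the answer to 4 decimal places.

h(1.1) = -1.995834, h(2.6) = 8.463738
r₂ = 2.600000 − 8.463738·(2.600000 − 1.100000) / (8.463738 − (-1.995834)) = 2.600000 − (12.695607)/(10.459572) = 1.386221

1.3862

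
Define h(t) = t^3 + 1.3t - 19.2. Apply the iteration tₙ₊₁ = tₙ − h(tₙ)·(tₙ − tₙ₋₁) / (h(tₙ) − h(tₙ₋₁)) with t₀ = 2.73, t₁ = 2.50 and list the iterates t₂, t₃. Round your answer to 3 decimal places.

h(2.73) = 4.69542, h(2.50) = -0.32500
t₂ = 2.50000 − (-0.32500)·(2.50000 − 2.73000) / (-0.32500 − 4.69542) = 2.50000 − (0.07475)/(-5.02042) = 2.51489
h(2.51489) = -0.02481
t₃ = 2.51489 − (-0.02481)·(2.51489 − 2.50000) / (-0.02481 − (-0.32500)) = 2.51489 − (-0.00037)/(0.30019) = 2.51612

2.515, 2.516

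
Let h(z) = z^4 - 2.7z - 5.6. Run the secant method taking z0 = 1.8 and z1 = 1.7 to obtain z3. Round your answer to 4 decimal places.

1.7982

h(1.8) = 0.037600, h(1.7) = -1.837900
z2 = 1.700000 − (-1.837900)·(1.700000 − 1.800000) / (-1.837900 − 0.037600) = 1.700000 − (0.183790)/(-1.875500) = 1.797995
h(1.797995) = -0.003677
z3 = 1.797995 − (-0.003677)·(1.797995 − 1.700000) / (-0.003677 − (-1.837900)) = 1.797995 − (-0.000360)/(1.834223) = 1.798192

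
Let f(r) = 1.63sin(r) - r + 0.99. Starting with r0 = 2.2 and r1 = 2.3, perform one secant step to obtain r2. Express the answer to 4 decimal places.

2.2533

f(2.2) = 0.107849, f(2.3) = -0.094501
r2 = 2.300000 − (-0.094501)·(2.300000 − 2.200000) / (-0.094501 − 0.107849) = 2.300000 − (-0.009450)/(-0.202350) = 2.253298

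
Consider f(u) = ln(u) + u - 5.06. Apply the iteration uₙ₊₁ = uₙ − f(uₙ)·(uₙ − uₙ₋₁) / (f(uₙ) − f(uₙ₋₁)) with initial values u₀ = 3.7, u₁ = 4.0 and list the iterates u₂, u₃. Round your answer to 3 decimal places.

3.741, 3.741

f(3.7) = -0.05167, f(4.0) = 0.32629
u₂ = 4.00000 − 0.32629·(4.00000 − 3.70000) / (0.32629 − (-0.05167)) = 4.00000 − (0.09789)/(0.37796) = 3.74101
f(3.74101) = 0.00037
u₃ = 3.74101 − 0.00037·(3.74101 − 4.00000) / (0.00037 − 0.32629) = 3.74101 − (-0.00009)/(-0.32593) = 3.74072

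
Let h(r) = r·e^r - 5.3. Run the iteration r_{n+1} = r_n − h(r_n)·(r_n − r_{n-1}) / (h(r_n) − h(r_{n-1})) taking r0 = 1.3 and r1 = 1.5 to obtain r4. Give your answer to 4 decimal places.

h(1.3) = -0.529914, h(1.5) = 1.422534
r2 = 1.500000 − 1.422534·(1.500000 − 1.300000) / (1.422534 − (-0.529914)) = 1.500000 − (0.284507)/(1.952448) = 1.354282
h(1.354282) = -0.053540
r3 = 1.354282 − (-0.053540)·(1.354282 − 1.500000) / (-0.053540 − 1.422534) = 1.354282 − (0.007802)/(-1.476074) = 1.359568
h(1.359568) = -0.005152
r4 = 1.359568 − (-0.005152)·(1.359568 − 1.354282) / (-0.005152 − (-0.053540)) = 1.359568 − (-0.000027)/(0.048388) = 1.360130

1.3601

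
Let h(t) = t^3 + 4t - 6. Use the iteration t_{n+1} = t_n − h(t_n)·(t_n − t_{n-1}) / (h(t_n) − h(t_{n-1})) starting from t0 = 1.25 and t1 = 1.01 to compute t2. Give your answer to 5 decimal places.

h(1.25) = 0.9531250, h(1.01) = -0.9296990
t2 = 1.0100000 − (-0.9296990)·(1.0100000 − 1.2500000) / (-0.9296990 − 0.9531250) = 1.0100000 − (0.2231278)/(-1.8828240) = 1.1285070

1.12851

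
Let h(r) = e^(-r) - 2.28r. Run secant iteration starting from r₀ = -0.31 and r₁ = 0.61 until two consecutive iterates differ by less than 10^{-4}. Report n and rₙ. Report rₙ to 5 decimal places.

h(-0.31) = 2.0702251, h(0.61) = -0.8474491
r₂ = 0.6100000 − (-0.8474491)·(0.9200000)/(-2.9176742) = 0.3427826;  |Δ| = 0.2672174
h(0.3427826) = -0.0717520
r₃ = 0.3427826 − (-0.0717520)·(-0.2672174)/(0.7756972) = 0.3180650;  |Δ| = 0.0247176
h(0.3180650) = 0.0023671
r₄ = 0.3180650 − 0.0023671·(-0.0247176)/(0.0741191) = 0.3188545;  |Δ| = 0.0007894
h(0.3188545) = -0.0000068
r₅ = 0.3188545 − (-0.0000068)·(0.0007894)/(-0.0023740) = 0.3188522;  |Δ| = 0.0000023
|r₅ − r₄| = 0.0000023 < 10^{-4}

n = 5, rₙ = 0.31885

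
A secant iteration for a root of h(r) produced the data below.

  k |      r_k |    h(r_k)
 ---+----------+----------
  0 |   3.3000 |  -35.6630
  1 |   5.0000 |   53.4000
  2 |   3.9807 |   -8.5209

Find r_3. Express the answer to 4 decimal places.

r_3 = 3.9807 − (-8.5209)·(3.9807 − 5.0000) / (-8.5209 − 53.4000)
   = 3.9807 − (8.685353)/(-61.920900) = 4.120965

4.1210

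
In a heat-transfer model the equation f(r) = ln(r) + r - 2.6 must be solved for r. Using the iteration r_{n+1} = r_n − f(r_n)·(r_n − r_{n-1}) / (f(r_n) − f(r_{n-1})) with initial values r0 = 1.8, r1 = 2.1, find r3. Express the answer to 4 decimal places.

f(1.8) = -0.212213, f(2.1) = 0.241937
r2 = 2.100000 − 0.241937·(2.100000 − 1.800000) / (0.241937 − (-0.212213)) = 2.100000 − (0.072581)/(0.454151) = 1.940183
f(1.940183) = 0.002965
r3 = 1.940183 − 0.002965·(1.940183 − 2.100000) / (0.002965 − 0.241937) = 1.940183 − (-0.000474)/(-0.238973) = 1.938200

1.9382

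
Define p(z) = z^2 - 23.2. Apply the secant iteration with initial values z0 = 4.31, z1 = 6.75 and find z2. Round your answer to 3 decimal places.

4.728

p(4.31) = -4.62390, p(6.75) = 22.36250
z2 = 6.75000 − 22.36250·(6.75000 − 4.31000) / (22.36250 − (-4.62390)) = 6.75000 − (54.56450)/(26.98640) = 4.72807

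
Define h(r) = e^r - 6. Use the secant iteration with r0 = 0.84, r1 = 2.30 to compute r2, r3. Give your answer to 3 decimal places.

1.542, 1.732

h(0.84) = -3.68363, h(2.30) = 3.97418
r2 = 2.30000 − 3.97418·(2.30000 − 0.84000) / (3.97418 − (-3.68363)) = 2.30000 − (5.80231)/(7.65782) = 1.54230
h(1.54230) = -1.32466
r3 = 1.54230 − (-1.32466)·(1.54230 − 2.30000) / (-1.32466 − 3.97418) = 1.54230 − (1.00369)/(-5.29884) = 1.73172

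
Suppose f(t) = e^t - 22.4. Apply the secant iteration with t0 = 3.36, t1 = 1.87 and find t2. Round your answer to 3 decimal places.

2.933

f(3.36) = 6.38919, f(1.87) = -15.91170
t2 = 1.87000 − (-15.91170)·(1.87000 − 3.36000) / (-15.91170 − 6.38919) = 1.87000 − (23.70844)/(-22.30089) = 2.93312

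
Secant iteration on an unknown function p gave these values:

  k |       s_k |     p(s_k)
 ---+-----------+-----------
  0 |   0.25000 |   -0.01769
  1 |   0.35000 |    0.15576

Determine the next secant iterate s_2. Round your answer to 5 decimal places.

s_2 = 0.35000 − 0.15576·(0.35000 − 0.25000) / (0.15576 − (-0.01769))
   = 0.35000 − (0.0155760)/(0.1734500) = 0.2601989

0.26020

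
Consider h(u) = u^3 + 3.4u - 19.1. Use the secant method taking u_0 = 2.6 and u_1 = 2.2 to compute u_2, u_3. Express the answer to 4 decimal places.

h(2.6) = 7.316000, h(2.2) = -0.972000
u_2 = 2.200000 − (-0.972000)·(2.200000 − 2.600000) / (-0.972000 − 7.316000) = 2.200000 − (0.388800)/(-8.288000) = 2.246911
h(2.246911) = -0.116724
u_3 = 2.246911 − (-0.116724)·(2.246911 − 2.200000) / (-0.116724 − (-0.972000)) = 2.246911 − (-0.005476)/(0.855276) = 2.253313

2.2469, 2.2533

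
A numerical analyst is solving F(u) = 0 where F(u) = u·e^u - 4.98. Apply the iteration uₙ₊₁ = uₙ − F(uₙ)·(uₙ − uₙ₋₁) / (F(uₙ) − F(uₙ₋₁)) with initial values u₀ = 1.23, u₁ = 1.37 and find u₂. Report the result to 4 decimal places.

F(1.23) = -0.771888, F(1.37) = 0.411430
u₂ = 1.370000 − 0.411430·(1.370000 − 1.230000) / (0.411430 − (-0.771888)) = 1.370000 − (0.057600)/(1.183318) = 1.321323

1.3213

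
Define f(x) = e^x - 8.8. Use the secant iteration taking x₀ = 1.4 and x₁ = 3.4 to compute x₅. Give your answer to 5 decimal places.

2.16969

f(1.4) = -4.7448000, f(3.4) = 21.1641000
x₂ = 3.4000000 − 21.1641000·(3.4000000 − 1.4000000) / (21.1641000 − (-4.7448000)) = 3.4000000 − (42.3282001)/(25.9089001) = 1.7662680
f(1.7662680) = -2.9510160
x₃ = 1.7662680 − (-2.9510160)·(1.7662680 − 3.4000000) / (-2.9510160 − 21.1641000) = 1.7662680 − (4.8211695)/(-24.1151161) = 1.9661911
f(1.9661911) = -1.6565840
x₄ = 1.9661911 − (-1.6565840)·(1.9661911 − 1.7662680) / (-1.6565840 − (-2.9510160)) = 1.9661911 − (-0.3311895)/(1.2944320) = 2.2220481
f(2.2220481) = 0.4262074
x₅ = 2.2220481 − 0.4262074·(2.2220481 − 1.9661911) / (0.4262074 − (-1.6565840)) = 2.2220481 − (0.1090481)/(2.0827914) = 2.1696913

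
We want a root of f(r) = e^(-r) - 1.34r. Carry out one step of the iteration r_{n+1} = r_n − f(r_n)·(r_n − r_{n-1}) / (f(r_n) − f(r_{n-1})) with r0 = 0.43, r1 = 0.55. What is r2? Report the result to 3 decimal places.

f(0.43) = 0.07431, f(0.55) = -0.16005
r2 = 0.55000 − (-0.16005)·(0.55000 − 0.43000) / (-0.16005 − 0.07431) = 0.55000 − (-0.01921)/(-0.23436) = 0.46805

0.468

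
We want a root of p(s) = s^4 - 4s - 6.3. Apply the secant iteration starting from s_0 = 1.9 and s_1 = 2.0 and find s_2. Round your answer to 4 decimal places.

p(1.9) = -0.867900, p(2.0) = 1.700000
s_2 = 2.000000 − 1.700000·(2.000000 − 1.900000) / (1.700000 − (-0.867900)) = 2.000000 − (0.170000)/(2.567900) = 1.933798

1.9338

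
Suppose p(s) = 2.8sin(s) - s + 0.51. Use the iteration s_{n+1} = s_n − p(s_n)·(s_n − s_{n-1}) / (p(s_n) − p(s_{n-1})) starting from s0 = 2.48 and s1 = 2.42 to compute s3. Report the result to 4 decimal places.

2.4004

p(2.48) = -0.249752, p(2.42) = -0.060373
s2 = 2.420000 − (-0.060373)·(2.420000 − 2.480000) / (-0.060373 − (-0.249752)) = 2.420000 − (0.003622)/(0.189379) = 2.400872
p(2.400872) = -0.001378
s3 = 2.400872 − (-0.001378)·(2.400872 − 2.420000) / (-0.001378 − (-0.060373)) = 2.400872 − (0.000026)/(0.058995) = 2.400426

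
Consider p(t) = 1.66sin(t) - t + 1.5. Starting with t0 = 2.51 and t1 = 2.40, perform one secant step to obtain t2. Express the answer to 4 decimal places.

p(2.51) = -0.029885, p(2.40) = 0.221269
t2 = 2.400000 − 0.221269·(2.400000 − 2.510000) / (0.221269 − (-0.029885)) = 2.400000 − (-0.024340)/(0.251154) = 2.496911

2.4969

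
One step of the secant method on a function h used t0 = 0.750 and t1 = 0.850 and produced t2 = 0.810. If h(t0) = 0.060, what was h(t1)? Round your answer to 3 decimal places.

-0.040

The secant line through (0.750, 0.060) and (0.850, h(t1)) crosses zero at t2 = 0.810.
So (0.750, 0.060), (0.850, h(t1)), (0.810, 0) are collinear:
h(t1) = 0.060 · (0.850 − 0.810) / (0.750 − 0.810) = 0.060 · (0.04000)/(-0.06000) = -0.04000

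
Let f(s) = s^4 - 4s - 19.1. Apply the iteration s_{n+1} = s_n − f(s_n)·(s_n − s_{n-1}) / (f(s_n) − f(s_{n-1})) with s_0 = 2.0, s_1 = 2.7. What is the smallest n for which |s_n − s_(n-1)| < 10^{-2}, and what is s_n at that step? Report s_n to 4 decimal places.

f(2.0) = -11.100000, f(2.7) = 23.244100
s_2 = 2.700000 − 23.244100·(0.700000)/(34.344100) = 2.226240;  |Δ| = 0.473760
f(2.226240) = -3.441602
s_3 = 2.226240 − (-3.441602)·(-0.473760)/(-26.685702) = 2.287340;  |Δ| = 0.061100
f(2.287340) = -0.876344
s_4 = 2.287340 − (-0.876344)·(0.061100)/(2.565259) = 2.308213;  |Δ| = 0.020873
f(2.308213) = 0.053087
s_5 = 2.308213 − 0.053087·(0.020873)/(0.929430) = 2.307020;  |Δ| = 0.001192
|s_5 − s_4| = 0.001192 < 10^{-2}

n = 5, s_n = 2.3070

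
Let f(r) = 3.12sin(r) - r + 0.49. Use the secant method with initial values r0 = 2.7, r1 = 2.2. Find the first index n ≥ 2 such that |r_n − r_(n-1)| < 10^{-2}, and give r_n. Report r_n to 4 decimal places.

f(2.7) = -0.876575, f(2.2) = 0.812509
r2 = 2.200000 − 0.812509·(-0.500000)/(1.689084) = 2.440518;  |Δ| = 0.240518
f(2.440518) = 0.062006
r3 = 2.440518 − 0.062006·(0.240518)/(-0.750503) = 2.460389;  |Δ| = 0.019871
f(2.460389) = -0.005636
r4 = 2.460389 − (-0.005636)·(0.019871)/(-0.067642) = 2.458733;  |Δ| = 0.001656
|r4 − r3| = 0.001656 < 10^{-2}

n = 4, r_n = 2.4587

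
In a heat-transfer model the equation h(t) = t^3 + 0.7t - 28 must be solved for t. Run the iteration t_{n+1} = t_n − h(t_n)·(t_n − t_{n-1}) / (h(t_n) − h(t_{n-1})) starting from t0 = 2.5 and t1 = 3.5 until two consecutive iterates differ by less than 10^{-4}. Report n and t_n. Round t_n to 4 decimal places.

h(2.5) = -10.625000, h(3.5) = 17.325000
t2 = 3.500000 − 17.325000·(1.000000)/(27.950000) = 2.880143;  |Δ| = 0.619857
h(2.880143) = -2.092467
t3 = 2.880143 − (-2.092467)·(-0.619857)/(-19.417467) = 2.946940;  |Δ| = 0.066797
h(2.946940) = -0.344568
t4 = 2.946940 − (-0.344568)·(0.066797)/(1.747898) = 2.960108;  |Δ| = 0.013168
h(2.960108) = 0.009253
t5 = 2.960108 − 0.009253·(0.013168)/(0.353821) = 2.959764;  |Δ| = 0.000344
h(2.959764) = -0.000039
t6 = 2.959764 − (-0.000039)·(-0.000344)/(-0.009292) = 2.959765;  |Δ| = 0.000001
|t6 − t5| = 0.000001 < 10^{-4}

n = 6, t_n = 2.9598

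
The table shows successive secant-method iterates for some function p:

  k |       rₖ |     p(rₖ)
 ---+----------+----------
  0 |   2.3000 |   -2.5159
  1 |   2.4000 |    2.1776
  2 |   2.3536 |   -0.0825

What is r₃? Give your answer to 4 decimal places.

2.3553

r₃ = 2.3536 − (-0.0825)·(2.3536 − 2.4000) / (-0.0825 − 2.1776)
   = 2.3536 − (0.003828)/(-2.260100) = 2.355294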